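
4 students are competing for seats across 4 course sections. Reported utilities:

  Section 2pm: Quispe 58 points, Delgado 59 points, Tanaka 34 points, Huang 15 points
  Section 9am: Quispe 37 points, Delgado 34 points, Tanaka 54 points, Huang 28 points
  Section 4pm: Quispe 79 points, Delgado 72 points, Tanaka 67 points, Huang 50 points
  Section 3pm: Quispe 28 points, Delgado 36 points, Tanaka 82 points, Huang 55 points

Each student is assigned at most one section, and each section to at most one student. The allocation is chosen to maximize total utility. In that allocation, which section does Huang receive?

Optimal: Quispe→Section 4pm (79 points), Delgado→Section 2pm (59 points), Tanaka→Section 3pm (82 points), Huang→Section 9am (28 points) — total 79+59+82+28 = 248 points.
Column-greedy (each section in turn goes to its best remaining student) gives 247 points, worse by 1.
Every other assignment is strictly worse.
Huang's own top section is Section 3pm (55 points), but forcing Huang→Section 3pm and reassigning the rest optimally gives only 247 points — worse by 1.

Huang receives Section 9am.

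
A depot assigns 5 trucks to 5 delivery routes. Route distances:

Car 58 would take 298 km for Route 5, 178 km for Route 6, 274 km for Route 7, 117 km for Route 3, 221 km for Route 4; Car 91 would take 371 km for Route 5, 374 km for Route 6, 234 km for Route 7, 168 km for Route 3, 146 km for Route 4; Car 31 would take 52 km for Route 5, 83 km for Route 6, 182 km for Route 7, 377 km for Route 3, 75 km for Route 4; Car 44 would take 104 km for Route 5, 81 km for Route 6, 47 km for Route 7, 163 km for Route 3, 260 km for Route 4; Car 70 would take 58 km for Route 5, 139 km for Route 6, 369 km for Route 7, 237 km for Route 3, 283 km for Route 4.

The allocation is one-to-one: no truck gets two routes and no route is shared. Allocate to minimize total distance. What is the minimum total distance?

This is the linear assignment problem.
Optimal: Car 58→Route 3 (117 km), Car 91→Route 4 (146 km), Car 31→Route 6 (83 km), Car 44→Route 7 (47 km), Car 70→Route 5 (58 km) — total 117+146+83+47+58 = 451 km.
Column-greedy (each route in turn goes to its cheapest remaining truck) gives 767 km, worse by 316.
Next-best assignment: Car 58→Route 3, Car 91→Route 4, Car 31→Route 5, Car 44→Route 7, Car 70→Route 6 = 501 km.

Minimum total: 451 km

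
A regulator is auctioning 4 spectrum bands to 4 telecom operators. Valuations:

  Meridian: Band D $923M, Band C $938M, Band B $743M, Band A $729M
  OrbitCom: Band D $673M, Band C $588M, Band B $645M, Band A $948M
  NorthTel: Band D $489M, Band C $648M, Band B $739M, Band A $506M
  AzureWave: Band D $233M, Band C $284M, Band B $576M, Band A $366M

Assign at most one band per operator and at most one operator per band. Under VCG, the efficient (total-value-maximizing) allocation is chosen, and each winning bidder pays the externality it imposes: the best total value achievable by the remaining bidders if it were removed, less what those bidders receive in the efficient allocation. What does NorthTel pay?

Efficient allocation: Meridian→Band D ($923M), OrbitCom→Band A ($948M), NorthTel→Band C ($648M), AzureWave→Band B ($576M); total welfare W = $3095M.
NorthTel receives Band C at value $648M, so the others get W − 648 = $2447M.
Without NorthTel: best allocation of the remaining 3 bidders over all 4 bands is Meridian→Band C ($938M), OrbitCom→Band A ($948M), AzureWave→Band B ($576M), total $2462M.
VCG payment = (others' best without NorthTel) − (others' welfare with NorthTel) = 2462 − 2447 = $15M.

NorthTel pays $15M.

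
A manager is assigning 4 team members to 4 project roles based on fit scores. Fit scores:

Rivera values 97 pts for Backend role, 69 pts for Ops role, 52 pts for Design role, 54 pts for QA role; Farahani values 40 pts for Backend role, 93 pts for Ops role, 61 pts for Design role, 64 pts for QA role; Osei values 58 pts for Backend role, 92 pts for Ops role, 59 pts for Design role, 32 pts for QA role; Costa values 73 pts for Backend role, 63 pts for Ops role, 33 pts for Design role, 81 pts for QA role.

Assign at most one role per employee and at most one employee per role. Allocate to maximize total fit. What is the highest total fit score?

Optimal: Rivera→Backend role (97 pts), Farahani→Design role (61 pts), Osei→Ops role (92 pts), Costa→QA role (81 pts) — total 97+61+92+81 = 331 pts.
Column-greedy (each role in turn goes to its best remaining employee) gives 330 pts, worse by 1.
Next-best assignment: Rivera→Backend role, Farahani→Ops role, Osei→Design role, Costa→QA role = 330 pts.
Every other assignment is strictly worse.

Maximum total: 331 pts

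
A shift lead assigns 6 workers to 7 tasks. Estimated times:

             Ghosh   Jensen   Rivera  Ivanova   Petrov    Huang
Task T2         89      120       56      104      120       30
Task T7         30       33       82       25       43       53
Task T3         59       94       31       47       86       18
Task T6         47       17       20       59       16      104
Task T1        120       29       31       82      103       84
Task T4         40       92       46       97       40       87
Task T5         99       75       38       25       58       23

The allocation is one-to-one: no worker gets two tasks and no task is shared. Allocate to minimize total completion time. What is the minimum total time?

This is the linear assignment problem.
Optimal: Ghosh→Task T7 (30 min), Jensen→Task T6 (17 min), Rivera→Task T1 (31 min), Ivanova→Task T5 (25 min), Petrov→Task T4 (40 min), Huang→Task T3 (18 min) — total 30+17+31+25+40+18 = 161 min.
Row-greedy (each worker in turn takes its cheapest remaining task) gives 173 min, worse by 12.

Minimum total: 161 min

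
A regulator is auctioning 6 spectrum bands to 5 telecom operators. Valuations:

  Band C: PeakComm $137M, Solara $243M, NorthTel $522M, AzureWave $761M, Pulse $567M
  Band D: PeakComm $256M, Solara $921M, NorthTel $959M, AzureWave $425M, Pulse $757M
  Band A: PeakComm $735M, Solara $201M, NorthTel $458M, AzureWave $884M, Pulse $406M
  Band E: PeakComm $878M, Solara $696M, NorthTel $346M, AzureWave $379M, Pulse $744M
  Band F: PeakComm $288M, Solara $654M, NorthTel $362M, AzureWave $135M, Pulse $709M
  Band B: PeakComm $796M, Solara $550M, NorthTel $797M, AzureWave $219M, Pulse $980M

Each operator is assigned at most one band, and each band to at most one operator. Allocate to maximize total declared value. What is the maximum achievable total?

This is the linear assignment problem.
Optimal: PeakComm→Band E ($878M), Solara→Band F ($654M), NorthTel→Band D ($959M), AzureWave→Band A ($884M), Pulse→Band B ($980M) — total 878+654+959+884+980 = $4355M.
Column-greedy (each band in turn goes to its best remaining operator) gives $3853M, worse by 502.
Next-best assignment: PeakComm→Band E, Solara→Band F, NorthTel→Band D, AzureWave→Band C, Pulse→Band B = $4232M.
No other one-to-one assignment exceeds $4355M.

Max total: $4355M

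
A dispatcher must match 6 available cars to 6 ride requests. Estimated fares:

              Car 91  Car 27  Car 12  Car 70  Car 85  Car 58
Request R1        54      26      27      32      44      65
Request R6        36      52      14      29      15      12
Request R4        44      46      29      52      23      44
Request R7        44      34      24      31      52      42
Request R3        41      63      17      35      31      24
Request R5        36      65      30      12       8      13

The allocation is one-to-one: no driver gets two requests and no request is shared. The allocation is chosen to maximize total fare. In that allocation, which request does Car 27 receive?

This is a one-to-one assignment (maximum-weight bipartite matching).
Optimal: Car 91→Request R6 ($36), Car 27→Request R3 ($63), Car 12→Request R5 ($30), Car 70→Request R4 ($52), Car 85→Request R7 ($52), Car 58→Request R1 ($65) — total 36+63+30+52+52+65 = $298.
Max-entry greedy (repeatedly take the single best remaining cell) gives $289, worse by 9.
Car 27's own top request is Request R5 ($65), but forcing Car 27→Request R5 and reassigning the rest optimally gives only $289 — worse by 9.

Car 27 receives Request R3.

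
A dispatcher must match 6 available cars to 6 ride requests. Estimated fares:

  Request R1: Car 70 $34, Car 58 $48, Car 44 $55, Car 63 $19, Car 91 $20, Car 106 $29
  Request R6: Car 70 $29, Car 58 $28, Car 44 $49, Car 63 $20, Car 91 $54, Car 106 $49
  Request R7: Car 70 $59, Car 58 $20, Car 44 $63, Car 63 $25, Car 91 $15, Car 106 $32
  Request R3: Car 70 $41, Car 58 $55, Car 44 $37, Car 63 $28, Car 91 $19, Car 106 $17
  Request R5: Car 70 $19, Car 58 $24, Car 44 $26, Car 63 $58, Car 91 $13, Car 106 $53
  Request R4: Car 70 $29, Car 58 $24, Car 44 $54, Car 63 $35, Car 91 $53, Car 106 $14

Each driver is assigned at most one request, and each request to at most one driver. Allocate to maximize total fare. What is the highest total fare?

This is a one-to-one assignment (maximum-weight bipartite matching).
Optimal: Car 70→Request R7 ($59), Car 58→Request R3 ($55), Car 44→Request R1 ($55), Car 63→Request R5 ($58), Car 91→Request R4 ($53), Car 106→Request R6 ($49) — total 59+55+55+58+53+49 = $329.
Row-greedy (each driver in turn takes its best remaining request) gives $295, worse by 34.
Next-best assignment: Car 70→Request R1, Car 58→Request R3, Car 44→Request R7, Car 63→Request R5, Car 91→Request R4, Car 106→Request R6 = $312.

Max total: $329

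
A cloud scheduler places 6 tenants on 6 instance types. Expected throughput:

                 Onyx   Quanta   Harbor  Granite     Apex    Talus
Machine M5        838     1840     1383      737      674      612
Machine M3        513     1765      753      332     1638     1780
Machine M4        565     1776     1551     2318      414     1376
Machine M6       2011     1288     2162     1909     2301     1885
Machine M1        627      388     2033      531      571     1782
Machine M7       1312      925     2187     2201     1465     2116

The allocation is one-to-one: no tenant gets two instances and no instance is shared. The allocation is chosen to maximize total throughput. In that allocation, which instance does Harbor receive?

Treat this as an assignment problem: match each tenant to one instance.
Optimal: Onyx→Machine M6 (2011 ops/s), Quanta→Machine M5 (1840 ops/s), Harbor→Machine M1 (2033 ops/s), Granite→Machine M4 (2318 ops/s), Apex→Machine M3 (1638 ops/s), Talus→Machine M7 (2116 ops/s) — total 2011+1840+2033+2318+1638+2116 = 11956 ops/s.
Row-greedy (each tenant in turn takes its best remaining instance) gives 11776 ops/s, worse by 180.
Swapping Granite↔Harbor (Granite→Machine M1 531 ops/s, Harbor→Machine M4 1551 ops/s) loses 2269.
Checked against all permutations: 11956 ops/s is optimal.
Harbor's own top instance is Machine M7 (2187 ops/s), but forcing Harbor→Machine M7 and reassigning the rest optimally gives only 11776 ops/s — worse by 180.

Harbor receives Machine M1.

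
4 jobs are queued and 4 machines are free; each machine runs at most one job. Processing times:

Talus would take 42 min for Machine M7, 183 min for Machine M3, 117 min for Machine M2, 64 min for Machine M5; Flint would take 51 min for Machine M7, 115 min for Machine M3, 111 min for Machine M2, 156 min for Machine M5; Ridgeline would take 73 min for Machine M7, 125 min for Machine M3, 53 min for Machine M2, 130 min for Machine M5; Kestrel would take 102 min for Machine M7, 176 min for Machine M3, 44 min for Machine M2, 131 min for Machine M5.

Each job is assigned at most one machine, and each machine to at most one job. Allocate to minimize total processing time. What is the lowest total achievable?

Min total: 284 min

Optimal: Talus→Machine M5 (64 min), Flint→Machine M7 (51 min), Ridgeline→Machine M3 (125 min), Kestrel→Machine M2 (44 min) — total 64+51+125+44 = 284 min.
Row-greedy (each job in turn takes its cheapest remaining machine) gives 409 min, worse by 125.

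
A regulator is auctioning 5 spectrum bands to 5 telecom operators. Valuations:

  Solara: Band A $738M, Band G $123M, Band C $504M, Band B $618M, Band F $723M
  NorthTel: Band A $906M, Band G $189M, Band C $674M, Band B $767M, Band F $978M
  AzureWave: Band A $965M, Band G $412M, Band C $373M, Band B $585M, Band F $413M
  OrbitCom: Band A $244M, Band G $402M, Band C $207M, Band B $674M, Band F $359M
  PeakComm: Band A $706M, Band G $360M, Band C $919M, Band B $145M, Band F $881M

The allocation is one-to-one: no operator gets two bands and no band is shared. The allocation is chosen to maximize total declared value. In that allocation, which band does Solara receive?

Solara receives Band B.

Optimal: Solara→Band B ($618M), NorthTel→Band F ($978M), AzureWave→Band A ($965M), OrbitCom→Band G ($402M), PeakComm→Band C ($919M) — total 618+978+965+402+919 = $3882M.
Max-entry greedy (repeatedly take the single best remaining cell) gives $3659M, worse by 223.
Next-best assignment: Solara→Band F, NorthTel→Band B, AzureWave→Band A, OrbitCom→Band G, PeakComm→Band C = $3776M.
Every other assignment is strictly worse.
Solara's own top band is Band A ($738M), but forcing Solara→Band A and reassigning the rest optimally gives only $3721M — worse by 161.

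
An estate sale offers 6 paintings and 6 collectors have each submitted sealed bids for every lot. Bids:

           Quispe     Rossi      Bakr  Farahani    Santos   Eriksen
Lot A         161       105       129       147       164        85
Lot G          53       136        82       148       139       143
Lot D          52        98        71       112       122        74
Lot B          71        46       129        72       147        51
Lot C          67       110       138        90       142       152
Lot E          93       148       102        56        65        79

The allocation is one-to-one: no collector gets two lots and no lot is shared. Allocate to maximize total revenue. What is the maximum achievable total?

Max total: $860

This is the linear assignment problem.
Optimal: Quispe→Lot A ($161), Rossi→Lot E ($148), Bakr→Lot B ($129), Farahani→Lot G ($148), Santos→Lot D ($122), Eriksen→Lot C ($152) — total 161+148+129+148+122+152 = $860.
Next-best assignment: Quispe→Lot A, Rossi→Lot E, Bakr→Lot C, Farahani→Lot D, Santos→Lot B, Eriksen→Lot G = $849.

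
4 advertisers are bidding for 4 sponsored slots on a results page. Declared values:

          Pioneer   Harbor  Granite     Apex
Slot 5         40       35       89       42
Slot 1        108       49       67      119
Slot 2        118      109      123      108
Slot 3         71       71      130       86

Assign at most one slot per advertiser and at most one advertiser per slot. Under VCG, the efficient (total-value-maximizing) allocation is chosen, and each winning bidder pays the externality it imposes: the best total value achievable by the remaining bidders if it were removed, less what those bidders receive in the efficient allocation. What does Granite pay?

Efficient allocation: Pioneer→Slot 2 ($118), Harbor→Slot 5 ($35), Granite→Slot 3 ($130), Apex→Slot 1 ($119); total welfare W = $402.
Granite receives Slot 3 at value $130, so the others get W − 130 = $272.
Without Granite: best allocation of the remaining 3 bidders over all 4 slots is Pioneer→Slot 2 ($118), Harbor→Slot 3 ($71), Apex→Slot 1 ($119), total $308.
VCG payment = (others' best without Granite) − (others' welfare with Granite) = 308 − 272 = $36.

Granite pays $36.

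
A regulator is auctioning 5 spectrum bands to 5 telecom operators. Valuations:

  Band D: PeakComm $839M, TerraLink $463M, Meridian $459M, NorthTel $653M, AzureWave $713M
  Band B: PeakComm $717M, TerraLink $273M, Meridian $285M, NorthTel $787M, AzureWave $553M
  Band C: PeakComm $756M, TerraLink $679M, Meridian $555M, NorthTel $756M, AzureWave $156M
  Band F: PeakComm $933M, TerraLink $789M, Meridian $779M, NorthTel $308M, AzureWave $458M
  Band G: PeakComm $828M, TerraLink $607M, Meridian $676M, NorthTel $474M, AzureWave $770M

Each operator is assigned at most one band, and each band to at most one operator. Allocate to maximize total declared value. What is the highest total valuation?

Max total: $3854M

Optimal: PeakComm→Band D ($839M), TerraLink→Band C ($679M), Meridian→Band F ($779M), NorthTel→Band B ($787M), AzureWave→Band G ($770M) — total 839+679+779+787+770 = $3854M.
Max-entry greedy (repeatedly take the single best remaining cell) gives $3628M, worse by 226.
Next-best assignment: PeakComm→Band F, TerraLink→Band C, Meridian→Band G, NorthTel→Band B, AzureWave→Band D = $3788M.
No other one-to-one assignment exceeds $3854M.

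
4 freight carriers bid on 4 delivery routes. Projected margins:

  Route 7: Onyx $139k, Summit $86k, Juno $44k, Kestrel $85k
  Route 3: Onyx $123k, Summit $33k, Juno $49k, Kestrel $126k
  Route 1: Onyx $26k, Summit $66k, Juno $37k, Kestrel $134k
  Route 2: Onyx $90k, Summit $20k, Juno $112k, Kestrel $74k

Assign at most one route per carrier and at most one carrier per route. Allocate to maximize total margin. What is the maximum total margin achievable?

Optimal: Onyx→Route 3 ($123k), Summit→Route 7 ($86k), Juno→Route 2 ($112k), Kestrel→Route 1 ($134k) — total 123+86+112+134 = $455k.
Max-entry greedy (repeatedly take the single best remaining cell) gives $418k, worse by 37.

Max total: $455k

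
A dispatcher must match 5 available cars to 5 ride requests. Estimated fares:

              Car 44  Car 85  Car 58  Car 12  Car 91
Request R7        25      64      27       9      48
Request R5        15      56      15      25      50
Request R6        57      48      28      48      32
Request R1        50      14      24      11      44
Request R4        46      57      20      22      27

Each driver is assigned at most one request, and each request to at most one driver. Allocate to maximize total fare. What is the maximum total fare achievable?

Optimal: Car 44→Request R1 ($50), Car 85→Request R7 ($64), Car 58→Request R4 ($20), Car 12→Request R6 ($48), Car 91→Request R5 ($50) — total 50+64+20+48+50 = $232.
Max-entry greedy (repeatedly take the single best remaining cell) gives $217, worse by 15.

Max total: $232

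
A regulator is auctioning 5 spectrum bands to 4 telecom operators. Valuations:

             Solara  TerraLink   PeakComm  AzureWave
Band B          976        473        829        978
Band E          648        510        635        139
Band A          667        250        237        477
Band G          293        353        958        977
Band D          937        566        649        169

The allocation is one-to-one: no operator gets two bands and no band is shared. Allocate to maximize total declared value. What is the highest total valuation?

Optimal: Solara→Band D ($937M), TerraLink→Band E ($510M), PeakComm→Band G ($958M), AzureWave→Band B ($978M) — total 937+510+958+978 = $3383M.
Row-greedy (each operator in turn takes its best remaining band) gives $2977M, worse by 406.
Next-best assignment: Solara→Band D, TerraLink→Band E, PeakComm→Band B, AzureWave→Band G = $3253M.

Maximum total: $3383M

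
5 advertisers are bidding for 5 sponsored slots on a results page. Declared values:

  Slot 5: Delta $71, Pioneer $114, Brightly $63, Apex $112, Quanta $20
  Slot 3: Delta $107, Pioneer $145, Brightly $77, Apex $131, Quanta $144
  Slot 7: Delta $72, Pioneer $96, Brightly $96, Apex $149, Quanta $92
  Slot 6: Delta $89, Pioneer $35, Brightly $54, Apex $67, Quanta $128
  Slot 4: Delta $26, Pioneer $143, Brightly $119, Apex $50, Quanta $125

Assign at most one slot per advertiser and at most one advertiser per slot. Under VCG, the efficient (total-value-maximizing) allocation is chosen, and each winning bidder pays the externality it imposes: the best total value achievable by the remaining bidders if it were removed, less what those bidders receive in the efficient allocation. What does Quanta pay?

Quanta pays $13.

Efficient allocation: Delta→Slot 3 ($107), Pioneer→Slot 5 ($114), Brightly→Slot 4 ($119), Apex→Slot 7 ($149), Quanta→Slot 6 ($128); total welfare W = $617.
Quanta receives Slot 6 at value $128, so the others get W − 128 = $489.
Without Quanta: best allocation of the remaining 4 bidders over all 5 slots is Delta→Slot 6 ($89), Pioneer→Slot 3 ($145), Brightly→Slot 4 ($119), Apex→Slot 7 ($149), total $502.
VCG payment = (others' best without Quanta) − (others' welfare with Quanta) = 502 − 489 = $13.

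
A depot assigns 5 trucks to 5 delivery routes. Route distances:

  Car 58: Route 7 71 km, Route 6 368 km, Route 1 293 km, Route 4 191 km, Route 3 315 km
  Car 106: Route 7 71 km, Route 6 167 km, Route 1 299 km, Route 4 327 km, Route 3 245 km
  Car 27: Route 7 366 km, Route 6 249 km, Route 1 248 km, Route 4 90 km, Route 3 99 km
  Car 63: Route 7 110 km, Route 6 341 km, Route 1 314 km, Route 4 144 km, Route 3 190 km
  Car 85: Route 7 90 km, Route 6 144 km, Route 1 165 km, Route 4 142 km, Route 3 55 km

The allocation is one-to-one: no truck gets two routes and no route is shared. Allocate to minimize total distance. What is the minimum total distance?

Optimal: Car 58→Route 7 (71 km), Car 106→Route 6 (167 km), Car 27→Route 3 (99 km), Car 63→Route 4 (144 km), Car 85→Route 1 (165 km) — total 71+167+99+144+165 = 646 km.
Column-greedy (each route in turn goes to its cheapest remaining truck) gives 852 km, worse by 206.
Every other assignment is strictly worse.

Min total: 646 km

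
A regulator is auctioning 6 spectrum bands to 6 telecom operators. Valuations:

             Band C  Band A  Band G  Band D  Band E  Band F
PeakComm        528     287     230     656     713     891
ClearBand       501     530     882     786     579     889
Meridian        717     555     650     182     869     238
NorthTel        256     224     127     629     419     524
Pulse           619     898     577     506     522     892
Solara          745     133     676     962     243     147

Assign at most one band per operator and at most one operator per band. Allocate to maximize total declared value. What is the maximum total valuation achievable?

Optimal: PeakComm→Band F ($891M), ClearBand→Band G ($882M), Meridian→Band E ($869M), NorthTel→Band D ($629M), Pulse→Band A ($898M), Solara→Band C ($745M) — total 891+882+869+629+898+745 = $4914M.
Column-greedy (each band in turn goes to its best remaining operator) gives $4574M, worse by 340.

Maximum total: $4914M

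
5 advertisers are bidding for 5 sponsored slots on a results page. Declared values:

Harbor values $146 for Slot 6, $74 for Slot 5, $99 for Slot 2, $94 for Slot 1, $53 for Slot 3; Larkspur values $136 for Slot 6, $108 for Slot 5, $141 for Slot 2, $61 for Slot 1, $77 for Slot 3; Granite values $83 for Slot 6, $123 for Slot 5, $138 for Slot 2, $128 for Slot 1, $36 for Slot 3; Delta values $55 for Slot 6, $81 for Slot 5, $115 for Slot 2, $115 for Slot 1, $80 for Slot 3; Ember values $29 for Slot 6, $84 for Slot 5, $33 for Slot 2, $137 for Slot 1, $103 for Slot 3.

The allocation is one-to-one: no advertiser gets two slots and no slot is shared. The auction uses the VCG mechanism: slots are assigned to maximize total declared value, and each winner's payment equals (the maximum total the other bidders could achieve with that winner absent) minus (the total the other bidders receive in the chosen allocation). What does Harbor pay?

Efficient allocation: Harbor→Slot 6 ($146), Larkspur→Slot 2 ($141), Granite→Slot 5 ($123), Delta→Slot 1 ($115), Ember→Slot 3 ($103); total welfare W = $628.
Harbor receives Slot 6 at value $146, so the others get W − 146 = $482.
Without Harbor: best allocation of the remaining 4 bidders over all 5 slots is Larkspur→Slot 6 ($136), Granite→Slot 5 ($123), Delta→Slot 2 ($115), Ember→Slot 1 ($137), total $511.
VCG payment = (others' best without Harbor) − (others' welfare with Harbor) = 511 − 482 = $29.

Harbor pays $29.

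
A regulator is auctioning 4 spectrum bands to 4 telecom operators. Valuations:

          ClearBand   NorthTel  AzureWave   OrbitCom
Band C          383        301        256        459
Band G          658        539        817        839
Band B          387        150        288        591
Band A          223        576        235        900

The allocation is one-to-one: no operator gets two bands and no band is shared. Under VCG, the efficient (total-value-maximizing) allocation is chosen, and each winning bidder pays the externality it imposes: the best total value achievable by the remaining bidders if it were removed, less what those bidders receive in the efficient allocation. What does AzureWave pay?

AzureWave pays $271M.

Efficient allocation: ClearBand→Band B ($387M), NorthTel→Band C ($301M), AzureWave→Band G ($817M), OrbitCom→Band A ($900M); total welfare W = $2405M.
AzureWave receives Band G at value $817M, so the others get W − 817 = $1588M.
Without AzureWave: best allocation of the remaining 3 bidders over all 4 bands is ClearBand→Band G ($658M), NorthTel→Band C ($301M), OrbitCom→Band A ($900M), total $1859M.
VCG payment = (others' best without AzureWave) − (others' welfare with AzureWave) = 1859 − 1588 = $271M.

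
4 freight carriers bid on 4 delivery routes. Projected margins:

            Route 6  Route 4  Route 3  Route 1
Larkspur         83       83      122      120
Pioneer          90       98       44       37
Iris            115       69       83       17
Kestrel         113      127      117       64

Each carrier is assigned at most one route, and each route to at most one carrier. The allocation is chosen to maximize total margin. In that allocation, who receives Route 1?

Larkspur receives Route 1.

Optimal: Larkspur→Route 1 ($120k), Pioneer→Route 4 ($98k), Iris→Route 6 ($115k), Kestrel→Route 3 ($117k) — total 120+98+115+117 = $450k.
Column-greedy (each route in turn goes to its best remaining carrier) gives $401k, worse by 49.
Checked against all permutations: $450k is optimal.
Larkspur's own top route is Route 3 ($122k), but forcing Larkspur→Route 3 and reassigning the rest optimally gives only $401k — worse by 49.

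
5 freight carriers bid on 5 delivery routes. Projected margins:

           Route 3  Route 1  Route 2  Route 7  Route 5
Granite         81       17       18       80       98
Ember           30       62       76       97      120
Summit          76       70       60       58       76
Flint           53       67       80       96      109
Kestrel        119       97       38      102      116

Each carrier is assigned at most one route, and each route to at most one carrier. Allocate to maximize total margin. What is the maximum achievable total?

Optimal: Granite→Route 7 ($80k), Ember→Route 5 ($120k), Summit→Route 1 ($70k), Flint→Route 2 ($80k), Kestrel→Route 3 ($119k) — total 80+120+70+80+119 = $469k.
Column-greedy (each route in turn goes to its best remaining carrier) gives $464k, worse by 5.
Swapping Summit↔Kestrel (Summit→Route 3 $76k, Kestrel→Route 1 $97k) loses 16.

Max total: $469k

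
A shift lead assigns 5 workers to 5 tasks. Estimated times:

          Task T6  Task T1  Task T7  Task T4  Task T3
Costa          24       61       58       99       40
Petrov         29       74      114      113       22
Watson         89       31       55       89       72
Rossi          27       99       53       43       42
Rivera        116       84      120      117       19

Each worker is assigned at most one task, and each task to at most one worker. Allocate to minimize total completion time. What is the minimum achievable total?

Min total: 180 min

This is a one-to-one assignment (minimum-cost bipartite matching).
Optimal: Costa→Task T7 (58 min), Petrov→Task T6 (29 min), Watson→Task T1 (31 min), Rossi→Task T4 (43 min), Rivera→Task T3 (19 min) — total 58+29+31+43+19 = 180 min.
Min-entry greedy (repeatedly take the single cheapest remaining cell) gives 231 min, worse by 51.
Next-best assignment: Costa→Task T1, Petrov→Task T6, Watson→Task T7, Rossi→Task T4, Rivera→Task T3 = 207 min.
Swapping Watson↔Rossi (Watson→Task T4 89 min, Rossi→Task T1 99 min) adds 114.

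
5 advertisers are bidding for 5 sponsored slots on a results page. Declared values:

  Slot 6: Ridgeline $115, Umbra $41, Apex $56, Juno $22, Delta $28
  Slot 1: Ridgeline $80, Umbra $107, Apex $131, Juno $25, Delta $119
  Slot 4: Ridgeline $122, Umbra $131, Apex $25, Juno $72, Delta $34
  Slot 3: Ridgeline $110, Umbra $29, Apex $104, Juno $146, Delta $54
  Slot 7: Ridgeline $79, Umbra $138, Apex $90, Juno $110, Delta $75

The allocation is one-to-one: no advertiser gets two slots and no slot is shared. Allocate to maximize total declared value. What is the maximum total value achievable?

Max total: $601

This is a one-to-one assignment (maximum-weight bipartite matching).
Optimal: Ridgeline→Slot 6 ($115), Umbra→Slot 4 ($131), Apex→Slot 7 ($90), Juno→Slot 3 ($146), Delta→Slot 1 ($119) — total 115+131+90+146+119 = $601.
Max-entry greedy (repeatedly take the single best remaining cell) gives $565, worse by 36.
Every other assignment is strictly worse.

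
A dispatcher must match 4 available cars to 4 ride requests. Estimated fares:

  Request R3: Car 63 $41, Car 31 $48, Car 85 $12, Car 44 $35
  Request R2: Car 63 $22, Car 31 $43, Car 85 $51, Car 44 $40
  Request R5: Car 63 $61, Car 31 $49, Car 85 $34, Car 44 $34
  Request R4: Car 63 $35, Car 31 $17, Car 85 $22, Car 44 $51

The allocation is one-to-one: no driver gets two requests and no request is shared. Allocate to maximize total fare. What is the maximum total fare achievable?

Optimal: Car 63→Request R5 ($61), Car 31→Request R3 ($48), Car 85→Request R2 ($51), Car 44→Request R4 ($51) — total 61+48+51+51 = $211.
Every other assignment is strictly worse.

Max total: $211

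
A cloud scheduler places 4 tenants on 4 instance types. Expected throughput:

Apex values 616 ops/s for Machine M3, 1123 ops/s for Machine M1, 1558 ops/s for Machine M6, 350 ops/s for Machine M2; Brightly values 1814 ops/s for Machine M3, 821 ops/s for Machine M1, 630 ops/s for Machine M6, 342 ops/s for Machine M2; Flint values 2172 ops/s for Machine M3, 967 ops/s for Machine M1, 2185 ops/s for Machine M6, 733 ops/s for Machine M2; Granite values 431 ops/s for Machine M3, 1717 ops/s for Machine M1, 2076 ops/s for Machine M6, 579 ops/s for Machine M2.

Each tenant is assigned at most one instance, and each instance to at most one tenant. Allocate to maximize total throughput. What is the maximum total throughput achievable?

Maximum total: 6066 ops/s

Optimal: Apex→Machine M2 (350 ops/s), Brightly→Machine M3 (1814 ops/s), Flint→Machine M6 (2185 ops/s), Granite→Machine M1 (1717 ops/s) — total 350+1814+2185+1717 = 6066 ops/s.
Column-greedy (each instance in turn goes to its best remaining tenant) gives 5789 ops/s, worse by 277.
Checked against all permutations: 6066 ops/s is optimal.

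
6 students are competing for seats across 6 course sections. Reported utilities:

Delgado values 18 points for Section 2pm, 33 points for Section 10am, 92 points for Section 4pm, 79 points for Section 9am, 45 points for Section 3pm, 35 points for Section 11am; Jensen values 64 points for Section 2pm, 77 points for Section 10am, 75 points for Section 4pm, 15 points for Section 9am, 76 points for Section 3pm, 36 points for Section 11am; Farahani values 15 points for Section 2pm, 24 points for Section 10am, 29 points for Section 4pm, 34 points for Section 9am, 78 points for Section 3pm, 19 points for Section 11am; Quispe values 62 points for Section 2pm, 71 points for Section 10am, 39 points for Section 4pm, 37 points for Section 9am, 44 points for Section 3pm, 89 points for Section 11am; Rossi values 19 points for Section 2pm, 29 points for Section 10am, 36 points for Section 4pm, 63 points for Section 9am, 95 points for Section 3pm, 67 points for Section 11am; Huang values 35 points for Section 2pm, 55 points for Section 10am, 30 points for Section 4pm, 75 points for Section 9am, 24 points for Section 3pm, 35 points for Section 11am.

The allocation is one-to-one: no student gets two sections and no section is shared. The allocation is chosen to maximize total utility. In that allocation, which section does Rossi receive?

This is a one-to-one assignment (maximum-weight bipartite matching).
Optimal: Delgado→Section 4pm (92 points), Jensen→Section 10am (77 points), Farahani→Section 3pm (78 points), Quispe→Section 2pm (62 points), Rossi→Section 11am (67 points), Huang→Section 9am (75 points) — total 92+77+78+62+67+75 = 451 points.
Max-entry greedy (repeatedly take the single best remaining cell) gives 443 points, worse by 8.
Next-best assignment: Delgado→Section 4pm, Jensen→Section 2pm, Farahani→Section 3pm, Quispe→Section 10am, Rossi→Section 11am, Huang→Section 9am = 447 points.
Rossi's own top section is Section 3pm (95 points), but forcing Rossi→Section 3pm and reassigning the rest optimally gives only 443 points — worse by 8.

Rossi receives Section 11am.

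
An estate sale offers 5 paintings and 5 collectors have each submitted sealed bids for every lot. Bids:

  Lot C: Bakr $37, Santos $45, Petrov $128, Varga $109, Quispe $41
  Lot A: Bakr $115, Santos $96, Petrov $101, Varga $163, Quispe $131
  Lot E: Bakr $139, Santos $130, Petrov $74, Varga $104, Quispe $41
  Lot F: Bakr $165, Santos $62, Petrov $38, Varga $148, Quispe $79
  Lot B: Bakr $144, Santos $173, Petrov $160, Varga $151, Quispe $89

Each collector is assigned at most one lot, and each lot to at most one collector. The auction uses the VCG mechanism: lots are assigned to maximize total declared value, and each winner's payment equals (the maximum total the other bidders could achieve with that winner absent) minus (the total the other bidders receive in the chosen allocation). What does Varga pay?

Efficient allocation: Bakr→Lot E ($139), Santos→Lot B ($173), Petrov→Lot C ($128), Varga→Lot F ($148), Quispe→Lot A ($131); total welfare W = $719.
Varga receives Lot F at value $148, so the others get W − 148 = $571.
Without Varga: best allocation of the remaining 4 bidders over all 5 lots is Bakr→Lot F ($165), Santos→Lot B ($173), Petrov→Lot C ($128), Quispe→Lot A ($131), total $597.
VCG payment = (others' best without Varga) − (others' welfare with Varga) = 597 − 571 = $26.

Varga pays $26.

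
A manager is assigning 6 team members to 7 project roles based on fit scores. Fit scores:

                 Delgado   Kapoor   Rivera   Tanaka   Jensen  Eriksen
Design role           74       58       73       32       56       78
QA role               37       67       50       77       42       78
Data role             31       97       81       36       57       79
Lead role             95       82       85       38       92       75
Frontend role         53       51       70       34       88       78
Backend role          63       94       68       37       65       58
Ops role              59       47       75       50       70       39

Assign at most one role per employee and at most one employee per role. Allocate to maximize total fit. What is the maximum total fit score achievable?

Optimal: Delgado→Lead role (95 pts), Kapoor→Backend role (94 pts), Rivera→Data role (81 pts), Tanaka→QA role (77 pts), Jensen→Frontend role (88 pts), Eriksen→Design role (78 pts) — total 95+94+81+77+88+78 = 513 pts.
Column-greedy (each role in turn goes to its best remaining employee) gives 503 pts, worse by 10.
Swapping Rivera↔Kapoor (Rivera→Backend role 68 pts, Kapoor→Data role 97 pts) loses 10.

Max total: 513 pts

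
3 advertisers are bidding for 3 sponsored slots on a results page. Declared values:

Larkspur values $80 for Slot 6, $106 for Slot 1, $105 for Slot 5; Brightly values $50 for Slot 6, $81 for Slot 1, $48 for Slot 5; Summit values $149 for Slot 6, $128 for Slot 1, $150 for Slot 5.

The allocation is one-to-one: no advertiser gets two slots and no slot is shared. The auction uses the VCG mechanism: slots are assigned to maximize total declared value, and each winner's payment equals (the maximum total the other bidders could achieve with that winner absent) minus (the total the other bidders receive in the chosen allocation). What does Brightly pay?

Efficient allocation: Larkspur→Slot 5 ($105), Brightly→Slot 1 ($81), Summit→Slot 6 ($149); total welfare W = $335.
Brightly receives Slot 1 at value $81, so the others get W − 81 = $254.
Without Brightly: best allocation of the remaining 2 bidders over all 3 slots is Larkspur→Slot 1 ($106), Summit→Slot 5 ($150), total $256.
VCG payment = (others' best without Brightly) − (others' welfare with Brightly) = 256 − 254 = $2.

Brightly pays $2.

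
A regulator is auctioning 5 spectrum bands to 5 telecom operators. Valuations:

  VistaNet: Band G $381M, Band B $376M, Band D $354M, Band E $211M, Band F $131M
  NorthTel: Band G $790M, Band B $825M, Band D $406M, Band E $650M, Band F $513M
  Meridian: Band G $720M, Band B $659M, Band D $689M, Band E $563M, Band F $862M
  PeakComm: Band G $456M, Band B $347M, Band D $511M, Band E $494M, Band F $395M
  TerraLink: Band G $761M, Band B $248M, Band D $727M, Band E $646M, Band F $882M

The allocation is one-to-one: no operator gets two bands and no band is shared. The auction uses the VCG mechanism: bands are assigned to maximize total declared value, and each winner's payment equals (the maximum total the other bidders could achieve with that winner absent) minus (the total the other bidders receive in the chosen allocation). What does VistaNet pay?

Efficient allocation: VistaNet→Band D ($354M), NorthTel→Band B ($825M), Meridian→Band F ($862M), PeakComm→Band E ($494M), TerraLink→Band G ($761M); total welfare W = $3296M.
VistaNet receives Band D at value $354M, so the others get W − 354 = $2942M.
Without VistaNet: best allocation of the remaining 4 bidders over all 5 bands is NorthTel→Band B ($825M), Meridian→Band F ($862M), PeakComm→Band D ($511M), TerraLink→Band G ($761M), total $2959M.
VCG payment = (others' best without VistaNet) − (others' welfare with VistaNet) = 2959 − 2942 = $17M.

VistaNet pays $17M.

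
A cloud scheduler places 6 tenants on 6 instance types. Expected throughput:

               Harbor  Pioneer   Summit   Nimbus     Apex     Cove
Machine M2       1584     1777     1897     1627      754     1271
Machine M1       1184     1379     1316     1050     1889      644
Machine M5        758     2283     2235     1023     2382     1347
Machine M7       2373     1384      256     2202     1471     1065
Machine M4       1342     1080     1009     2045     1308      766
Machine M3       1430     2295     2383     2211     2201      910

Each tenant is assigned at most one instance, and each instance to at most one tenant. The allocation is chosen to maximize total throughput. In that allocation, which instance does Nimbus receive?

Nimbus receives Machine M4.

Treat this as an assignment problem: match each tenant to one instance.
Optimal: Harbor→Machine M7 (2373 ops/s), Pioneer→Machine M5 (2283 ops/s), Summit→Machine M3 (2383 ops/s), Nimbus→Machine M4 (2045 ops/s), Apex→Machine M1 (1889 ops/s), Cove→Machine M2 (1271 ops/s) — total 2373+2283+2383+2045+1889+1271 = 12244 ops/s.
Swapping Cove↔Pioneer (Cove→Machine M5 1347 ops/s, Pioneer→Machine M2 1777 ops/s) loses 430.
Checked against all permutations: 12244 ops/s is optimal.
Nimbus's own top instance is Machine M3 (2211 ops/s), but forcing Nimbus→Machine M3 and reassigning the rest optimally gives only 11419 ops/s — worse by 825.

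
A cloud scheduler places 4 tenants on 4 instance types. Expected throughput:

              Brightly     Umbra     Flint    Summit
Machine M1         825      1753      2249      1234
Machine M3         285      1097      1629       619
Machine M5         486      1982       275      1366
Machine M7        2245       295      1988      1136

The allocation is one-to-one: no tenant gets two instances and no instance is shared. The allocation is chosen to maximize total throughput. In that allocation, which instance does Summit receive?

This is the linear assignment problem.
Optimal: Brightly→Machine M7 (2245 ops/s), Umbra→Machine M5 (1982 ops/s), Flint→Machine M1 (2249 ops/s), Summit→Machine M3 (619 ops/s) — total 2245+1982+2249+619 = 7095 ops/s.
Column-greedy (each instance in turn goes to its best remaining tenant) gives 6957 ops/s, worse by 138.
Swapping Summit↔Umbra (Summit→Machine M5 1366 ops/s, Umbra→Machine M3 1097 ops/s) loses 138.
Summit's own top instance is Machine M5 (1366 ops/s), but forcing Summit→Machine M5 and reassigning the rest optimally gives only 6993 ops/s — worse by 102.

Summit receives Machine M3.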